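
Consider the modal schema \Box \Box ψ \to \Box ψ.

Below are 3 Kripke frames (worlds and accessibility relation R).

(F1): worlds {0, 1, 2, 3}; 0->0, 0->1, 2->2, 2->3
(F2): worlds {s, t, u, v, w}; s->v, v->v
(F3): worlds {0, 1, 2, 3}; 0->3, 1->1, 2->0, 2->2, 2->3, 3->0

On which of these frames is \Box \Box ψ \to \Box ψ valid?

Frame correspondent (Sahlqvist): \forall x \forall y (Rxy \to \exists z (Rxz \wedge Rzy)) — i.e. density.
(F1): holds.
(F2): holds.
(F3): fails — R03 but no z with R0z and Rz3.
Valid on: (F1), (F2).

(F1), (F2)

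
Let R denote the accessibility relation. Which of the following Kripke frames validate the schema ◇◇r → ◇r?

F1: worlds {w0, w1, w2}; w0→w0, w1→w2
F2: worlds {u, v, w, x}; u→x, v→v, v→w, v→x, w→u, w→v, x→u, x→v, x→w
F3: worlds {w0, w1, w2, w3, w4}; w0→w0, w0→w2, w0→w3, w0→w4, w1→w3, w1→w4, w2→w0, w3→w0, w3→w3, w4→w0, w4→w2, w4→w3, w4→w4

F1

Frame correspondent (Sahlqvist): ∀x ∀y ∀z (Rxy ∧ Ryz → Rxz) — i.e. transitivity.
F1: condition met.
F2: fails — Rwu and Rux but not Rwx.
F3: fails — Rw1w3 and Rw3w0 but not Rw1w0.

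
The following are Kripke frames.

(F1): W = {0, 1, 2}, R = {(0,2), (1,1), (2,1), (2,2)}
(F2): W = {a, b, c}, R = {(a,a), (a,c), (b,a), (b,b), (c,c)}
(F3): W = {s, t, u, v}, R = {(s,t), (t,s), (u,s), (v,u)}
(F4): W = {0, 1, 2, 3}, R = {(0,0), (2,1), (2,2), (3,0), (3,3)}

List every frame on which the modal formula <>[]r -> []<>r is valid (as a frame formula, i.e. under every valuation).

Frame correspondent (Sahlqvist): forall x forall y forall z (Rxy & Rxz -> exists w (Ryw & Rzw)) — i.e. convergence.
(F1): ✓.
(F2): ✓.
(F3): ✓.
(F4): fails — R22 and R21 but 2 and 1 have no common successor.

(F1), (F2), (F3)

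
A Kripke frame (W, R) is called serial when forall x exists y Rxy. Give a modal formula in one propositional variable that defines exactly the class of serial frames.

The condition is seriality. The D schema □p → ◇p defines it.

□p → ◇p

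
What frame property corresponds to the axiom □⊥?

Emptiness of R

□⊥ is valid iff no world has any successor (otherwise □⊥ fails at any world with one).
The converse is a direct semantic check.
So the correspondent is emptiness of R.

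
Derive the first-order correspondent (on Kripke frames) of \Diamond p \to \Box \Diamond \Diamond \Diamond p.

\forall x \forall y \forall z ((xRy \wedge xRz) \to \exists w (y = w \wedge z R^3 w))

This is a Sahlqvist (Geach-type) schema ◇^1□^0p → □^1◇^3p.
Minimal-valuation argument: fix x; take any y with xR^1y and any z with xR^1z. Set V(p) to the set of worlds R-reachable from y in exactly 0 steps. Then □^0p holds at y, so the antecedent holds at x; validity forces ◇^3p at z, giving a w with zR^3w and yR^0w.
First-order correspondent: \forall x \forall y \forall z ((xRy \wedge xRz) \to \exists w (y = w \wedge z R^3 w)).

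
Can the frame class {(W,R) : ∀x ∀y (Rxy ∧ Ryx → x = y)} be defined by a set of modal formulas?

If a class were modally definable it would be closed under surjective bounded morphisms (Goldblatt–Thomason).
The 4-cycle (worlds a,b,c,d with a→b→c→d→a) is antisymmetric. Sending even-indexed worlds to • and odd-indexed worlds to ∘ is a surjective bounded morphism onto the two-world frame with •↔∘, which is not antisymmetric.
So the class is not modally definable.

Not modally definable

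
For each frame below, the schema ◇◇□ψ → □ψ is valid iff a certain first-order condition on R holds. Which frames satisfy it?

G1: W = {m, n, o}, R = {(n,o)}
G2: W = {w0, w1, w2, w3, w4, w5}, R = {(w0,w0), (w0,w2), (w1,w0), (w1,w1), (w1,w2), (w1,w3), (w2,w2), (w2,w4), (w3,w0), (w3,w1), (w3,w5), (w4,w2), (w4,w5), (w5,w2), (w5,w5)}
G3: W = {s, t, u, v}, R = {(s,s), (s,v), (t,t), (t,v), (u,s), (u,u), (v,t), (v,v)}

This is the axiom for a generalized confluence (Geach) condition; its first-order frame correspondent is ∀x ∀y ∀z ((xR²y ∧ xRz) → ∃w (yRw ∧ z = w)).
G1: condition met.
G2: fails — w0R²w2, w0Rw0 but no w with w2Rw and w0=w.
G3: fails — sR²t, sRs but no w with tRw and s=w.

G1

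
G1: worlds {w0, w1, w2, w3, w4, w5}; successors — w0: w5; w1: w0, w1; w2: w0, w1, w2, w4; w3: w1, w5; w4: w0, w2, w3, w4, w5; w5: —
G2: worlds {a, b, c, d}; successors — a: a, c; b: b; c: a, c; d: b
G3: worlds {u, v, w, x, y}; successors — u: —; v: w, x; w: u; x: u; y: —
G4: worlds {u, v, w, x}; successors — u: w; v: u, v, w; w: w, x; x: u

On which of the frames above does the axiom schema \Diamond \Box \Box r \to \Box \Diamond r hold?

G2

This is the axiom for a generalized confluence (Geach) condition; its first-order frame correspondent is \forall x \forall y \forall z ((xRy \wedge xRz) \to \exists w (y R^2 w \wedge zRw)).
G1: fails — w0Rw5, w0Rw5 but no w with w5R²w and w5Rw.
G2: ✓.
G3: fails — vRw, vRw but no t with wR²t and wRt.
G4: fails — wRx, wRx but no t with xR²t and xRt.
Valid on: G2.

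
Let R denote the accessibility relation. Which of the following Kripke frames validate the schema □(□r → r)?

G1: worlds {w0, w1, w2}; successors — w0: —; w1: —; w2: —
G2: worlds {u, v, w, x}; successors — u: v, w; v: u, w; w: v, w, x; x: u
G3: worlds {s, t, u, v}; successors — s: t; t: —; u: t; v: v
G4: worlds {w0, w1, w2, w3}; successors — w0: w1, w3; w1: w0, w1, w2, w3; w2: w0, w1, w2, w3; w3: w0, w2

G1

The schema corresponds to shift-reflexivity: ∀x ∀y (Rxy → Ryy).
G1: satisfies the condition.
G2: fails — Ruv but not Rvv.
G3: fails — Rut but not Rtt.
G4: fails — Rw1w0 but not Rw0w0.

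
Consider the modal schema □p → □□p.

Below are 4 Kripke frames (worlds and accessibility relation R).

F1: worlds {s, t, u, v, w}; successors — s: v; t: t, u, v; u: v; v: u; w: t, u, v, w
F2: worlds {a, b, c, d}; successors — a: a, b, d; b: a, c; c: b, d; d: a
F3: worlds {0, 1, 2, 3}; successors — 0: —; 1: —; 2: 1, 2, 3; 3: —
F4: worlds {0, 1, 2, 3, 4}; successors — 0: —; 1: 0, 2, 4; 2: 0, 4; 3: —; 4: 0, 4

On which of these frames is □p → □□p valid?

F3, F4

Frame correspondent (Sahlqvist): ∀x ∀y ∀z (Rxy ∧ Ryz → Rxz) — i.e. transitivity.
F1: fails — Ruv and Rvu but not Ruu.
F2: fails — Rbc and Rcd but not Rbd.
F3: satisfies the condition.
F4: satisfies the condition.
Valid on: F3, F4.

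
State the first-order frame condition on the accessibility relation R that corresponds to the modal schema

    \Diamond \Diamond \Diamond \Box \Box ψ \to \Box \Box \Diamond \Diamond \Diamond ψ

\forall x \forall y \forall z ((x R^3 y \wedge x R^2 z) \to \exists w (y R^2 w \wedge z R^3 w))

This is a Sahlqvist (Geach-type) schema ◇^3□^2ψ → □^2◇^3ψ.
First-order correspondent: \forall x \forall y \forall z ((x R^3 y \wedge x R^2 z) \to \exists w (y R^2 w \wedge z R^3 w)).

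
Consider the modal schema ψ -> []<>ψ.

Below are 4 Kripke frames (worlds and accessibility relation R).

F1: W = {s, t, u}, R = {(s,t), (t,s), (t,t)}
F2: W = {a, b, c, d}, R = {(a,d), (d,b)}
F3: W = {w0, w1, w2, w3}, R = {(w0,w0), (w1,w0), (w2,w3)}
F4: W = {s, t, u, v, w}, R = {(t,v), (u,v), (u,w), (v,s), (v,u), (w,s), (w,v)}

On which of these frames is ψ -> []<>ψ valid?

Frame correspondent (Sahlqvist): forall x forall y (Rxy -> Ryx) — i.e. symmetry.
F1: ✓.
F2: fails — Rdb but not Rbd.
F3: fails — Rw1w0 but not Rw0w1.
F4: fails — Rtv but not Rvt.

F1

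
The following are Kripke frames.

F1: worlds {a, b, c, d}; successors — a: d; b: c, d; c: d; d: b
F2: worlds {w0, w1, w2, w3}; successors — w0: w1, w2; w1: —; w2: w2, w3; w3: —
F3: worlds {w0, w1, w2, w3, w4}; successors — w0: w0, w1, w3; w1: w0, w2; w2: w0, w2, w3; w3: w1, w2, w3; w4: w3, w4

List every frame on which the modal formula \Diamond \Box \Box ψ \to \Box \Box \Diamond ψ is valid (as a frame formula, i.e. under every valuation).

F3

Frame correspondent (Sahlqvist): \forall x \forall y \forall z ((xRy \wedge x R^2 z) \to \exists w (y R^2 w \wedge zRw)) — i.e. a generalized confluence (Geach) condition.
F1: fails — bRc, bR²b but no w with cR²w and bRw.
F2: fails — w0Rw1, w0R²w2 but no w with w1R²w and w2Rw.
F3: satisfies the condition.
Valid on: F3.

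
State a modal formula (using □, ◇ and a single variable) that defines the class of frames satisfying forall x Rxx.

A defining formula is □s → s (the T axiom).
Suppose □s→s is valid. At any x set V(s)={w : Rxw}. Then □s holds at x, so s holds at x, i.e. Rxx.

□s → s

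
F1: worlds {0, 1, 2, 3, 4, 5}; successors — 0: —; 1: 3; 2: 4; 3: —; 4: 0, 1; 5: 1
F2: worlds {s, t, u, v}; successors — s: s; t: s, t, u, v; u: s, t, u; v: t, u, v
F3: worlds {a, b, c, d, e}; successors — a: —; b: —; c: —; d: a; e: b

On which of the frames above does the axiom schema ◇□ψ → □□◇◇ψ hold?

F3

The schema corresponds to a generalized confluence (Geach) condition: ∀x ∀y ∀z ((xRy ∧ xR²z) → ∃w (yRw ∧ zR²w)).
F1: fails — 2R4, 2R²0 but no w with 4Rw and 0R²w.
F2: fails — tRv, tR²s but no w with vRw and sR²w.
F3: holds.
Valid on: F3.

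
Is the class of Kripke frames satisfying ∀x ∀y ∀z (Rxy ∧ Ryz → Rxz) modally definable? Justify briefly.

Definable; □q → □□q defines it

The condition is transitivity. A defining modal formula is □q → □□q.
Suppose □q→□□q is valid. Take Rxy, Ryz and set V(q)={w : Rxw}. Then □q at x, so □□q at x, so □q at y, so q at z, i.e. Rxz.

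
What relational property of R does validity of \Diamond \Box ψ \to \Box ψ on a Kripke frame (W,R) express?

the Euclidean property: \forall x \forall y \forall z (Rxy \wedge Rxz \to Ryz)

This is frame-equivalent to ◇ψ → □◇ψ (substitute ¬ψ for ψ and contrapose).
Suppose ◇ψ→□◇ψ is valid. Take Rxy, Rxz and set V(ψ)={y}. Then ◇ψ at x, so □◇ψ at x, so ◇ψ at z, so some w with Rzw has ψ; w=y, i.e. Rzy. By symmetry of the argument, Ryz.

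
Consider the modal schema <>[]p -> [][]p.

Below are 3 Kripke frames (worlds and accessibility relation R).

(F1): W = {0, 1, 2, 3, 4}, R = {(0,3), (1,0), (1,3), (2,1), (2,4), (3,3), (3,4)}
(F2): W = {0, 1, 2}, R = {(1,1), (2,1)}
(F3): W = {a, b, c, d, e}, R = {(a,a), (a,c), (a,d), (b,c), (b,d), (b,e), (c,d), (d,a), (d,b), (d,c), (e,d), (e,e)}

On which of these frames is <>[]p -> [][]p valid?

(F2)

This is the axiom for a generalized confluence (Geach) condition; its first-order frame correspondent is forall x forall y forall z ((xRy & x R^2 z) -> exists w (yRw & z = w)).
(F1): fails — 1R0, 1R²4 but no w with 0Rw and 4=w.
(F2): satisfies the condition.
(F3): fails — aRa, aR²b but no w with aRw and b=w.
Valid on: (F2).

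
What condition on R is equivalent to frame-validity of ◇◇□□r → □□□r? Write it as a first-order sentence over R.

∀x ∀y ∀z ((xR²y ∧ xR³z) → ∃w (yR²w ∧ z = w))

This is a Sahlqvist (Geach-type) schema ◇^2□^2r → □^3◇^0r.
First-order correspondent: ∀x ∀y ∀z ((xR²y ∧ xR³z) → ∃w (yR²w ∧ z = w)).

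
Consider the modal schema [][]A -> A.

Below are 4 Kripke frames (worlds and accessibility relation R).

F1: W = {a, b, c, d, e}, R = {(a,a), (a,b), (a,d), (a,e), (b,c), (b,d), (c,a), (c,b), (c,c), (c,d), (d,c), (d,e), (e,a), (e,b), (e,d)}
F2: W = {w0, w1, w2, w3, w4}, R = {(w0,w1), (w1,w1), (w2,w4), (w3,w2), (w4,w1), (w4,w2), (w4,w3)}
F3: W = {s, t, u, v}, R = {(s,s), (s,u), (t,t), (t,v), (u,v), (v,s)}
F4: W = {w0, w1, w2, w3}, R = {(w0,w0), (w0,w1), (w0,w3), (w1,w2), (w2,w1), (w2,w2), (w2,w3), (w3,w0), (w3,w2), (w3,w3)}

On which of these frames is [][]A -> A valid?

F1, F4

The schema corresponds to a generalized confluence (Geach) condition: forall x exists w (x R^2 w & x = w).
F1: condition met.
F2: fails — at w0 but no w with w0R²w and w0=w.
F3: fails — at u but no w with uR²w and u=w.
F4: condition met.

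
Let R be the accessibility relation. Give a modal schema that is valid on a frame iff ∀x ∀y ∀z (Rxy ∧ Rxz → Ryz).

The condition is the Euclidean property. The 5 schema ◇q → □◇q defines it.

◇q → □◇q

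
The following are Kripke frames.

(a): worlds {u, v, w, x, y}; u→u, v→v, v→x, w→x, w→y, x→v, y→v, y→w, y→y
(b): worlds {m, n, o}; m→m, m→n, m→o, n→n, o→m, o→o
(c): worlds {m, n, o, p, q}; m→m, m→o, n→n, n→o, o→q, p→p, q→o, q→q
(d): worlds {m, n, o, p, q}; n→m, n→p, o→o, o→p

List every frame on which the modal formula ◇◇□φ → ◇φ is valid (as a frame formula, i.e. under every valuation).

The schema corresponds to a generalized confluence (Geach) condition: ∀x ∀y (xR²y → ∃w (yRw ∧ xRw)).
(a): ✓.
(b): fails — oR²n but no w with nRw and oRw.
(c): fails — mR²o but no w with oRw and mRw.
(d): fails — oR²p but no w with pRw and oRw.
Valid on: (a).

(a)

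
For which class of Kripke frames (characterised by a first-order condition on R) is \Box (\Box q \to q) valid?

shift-reflexivity

Suppose □(□q→q) is valid. Take Rxy and set V(q)={w : Ryw}. Then at y, □q holds; since □(□q→q) at x, □q→q at y, so q at y, i.e. Ryy.
Conversely, on a frame with shift-reflexivity the schema holds at every world under every valuation.
So the correspondent is shift-reflexivity.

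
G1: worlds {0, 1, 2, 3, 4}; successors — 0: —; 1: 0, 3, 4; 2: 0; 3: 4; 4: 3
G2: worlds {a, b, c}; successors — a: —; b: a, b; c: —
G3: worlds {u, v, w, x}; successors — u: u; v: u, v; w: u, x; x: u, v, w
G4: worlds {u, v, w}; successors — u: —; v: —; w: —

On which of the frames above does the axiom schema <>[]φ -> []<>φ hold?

G3, G4

The schema corresponds to convergence: forall x forall y forall z (Rxy & Rxz -> exists w (Ryw & Rzw)).
G1: fails — R10 and R10 but 0 and 0 have no common successor.
G2: fails — Rba and Rba but a and a have no common successor.
G3: ✓.
G4: ✓.
Valid on: G3, G4.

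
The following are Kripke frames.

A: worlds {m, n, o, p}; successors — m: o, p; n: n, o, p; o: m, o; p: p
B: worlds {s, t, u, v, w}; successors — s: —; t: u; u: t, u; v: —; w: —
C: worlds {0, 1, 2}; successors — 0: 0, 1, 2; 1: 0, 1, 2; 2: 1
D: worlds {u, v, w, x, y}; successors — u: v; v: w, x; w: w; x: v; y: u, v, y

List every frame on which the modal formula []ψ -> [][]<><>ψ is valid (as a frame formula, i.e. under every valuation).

B, C

This is the axiom for a generalized confluence (Geach) condition; its first-order frame correspondent is forall x forall z (x R^2 z -> exists w (xRw & z R^2 w)).
A: fails — oR²p but no w with oRw and pR²w.
B: ✓.
C: ✓.
D: fails — uR²w but no t with uRt and wR²t.
Valid on: B, C.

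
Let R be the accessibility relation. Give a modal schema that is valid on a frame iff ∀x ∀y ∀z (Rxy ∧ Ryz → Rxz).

□p → □□p

This is transitivity; the standard corresponding axiom is 4: □p → □□p.
Suppose □p→□□p is valid. Take Rxy, Ryz and set V(p)={w : Rxw}. Then □p at x, so □□p at x, so □p at y, so p at z, i.e. Rxz.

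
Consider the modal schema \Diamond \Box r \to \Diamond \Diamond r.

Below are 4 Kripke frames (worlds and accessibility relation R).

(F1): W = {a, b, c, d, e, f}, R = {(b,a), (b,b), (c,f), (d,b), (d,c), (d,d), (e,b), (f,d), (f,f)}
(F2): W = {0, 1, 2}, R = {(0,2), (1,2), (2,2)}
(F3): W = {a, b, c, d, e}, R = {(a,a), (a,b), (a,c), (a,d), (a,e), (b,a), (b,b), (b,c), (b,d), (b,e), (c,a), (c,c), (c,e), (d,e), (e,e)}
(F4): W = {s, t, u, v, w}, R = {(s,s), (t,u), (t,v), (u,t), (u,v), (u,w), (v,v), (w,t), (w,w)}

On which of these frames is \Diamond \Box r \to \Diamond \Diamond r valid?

(F2), (F3), (F4)

The schema corresponds to a generalized confluence (Geach) condition: \forall x \forall y (xRy \to \exists w (yRw \wedge x R^2 w)).
(F1): fails — bRa but no w with aRw and bR²w.
(F2): ✓.
(F3): ✓.
(F4): ✓.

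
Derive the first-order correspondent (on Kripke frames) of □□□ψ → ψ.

This is a Sahlqvist (Geach-type) schema ◇^0□^3ψ → □^0◇^0ψ.
First-order correspondent: ∀x ∃w (xR³w ∧ x = w).

∀x ∃w (xR³w ∧ x = w)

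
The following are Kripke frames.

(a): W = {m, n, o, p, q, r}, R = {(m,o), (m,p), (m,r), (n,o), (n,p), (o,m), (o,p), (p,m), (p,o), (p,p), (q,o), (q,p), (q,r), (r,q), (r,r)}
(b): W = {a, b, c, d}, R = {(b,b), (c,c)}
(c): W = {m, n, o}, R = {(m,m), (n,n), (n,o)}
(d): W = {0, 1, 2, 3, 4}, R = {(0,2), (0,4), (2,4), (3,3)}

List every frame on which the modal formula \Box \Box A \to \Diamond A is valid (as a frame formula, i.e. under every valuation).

(a)

The schema corresponds to a generalized confluence (Geach) condition: \forall x \exists w (x R^2 w \wedge xRw).
(a): satisfies the condition.
(b): fails — at a but no w with aR²w and aRw.
(c): fails — at o but no w with oR²w and oRw.
(d): fails — at 1 but no w with 1R²w and 1Rw.
Valid on: (a).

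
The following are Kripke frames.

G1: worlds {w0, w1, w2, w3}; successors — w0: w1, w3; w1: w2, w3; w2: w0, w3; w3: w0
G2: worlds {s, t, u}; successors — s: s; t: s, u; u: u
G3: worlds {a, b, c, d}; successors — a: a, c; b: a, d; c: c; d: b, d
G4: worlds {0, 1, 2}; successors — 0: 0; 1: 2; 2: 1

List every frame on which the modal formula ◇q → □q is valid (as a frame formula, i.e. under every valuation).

This is the axiom for partial functionality; its first-order frame correspondent is ∀x ∀y ∀z (Rxy ∧ Rxz → y = z).
G1: fails — w0 sees both w1 and w3.
G2: fails — t sees both s and u.
G3: fails — a sees both a and c.
G4: satisfies the condition.
Valid on: G4.

G4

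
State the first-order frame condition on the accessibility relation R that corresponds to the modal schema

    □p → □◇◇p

∀x ∀z (xRz → ∃w (xRw ∧ zR²w))

This is a Sahlqvist (Geach-type) schema ◇^0□^1p → □^1◇^2p.
Minimal-valuation argument: fix x; take any y with xR^0y and any z with xR^1z. Set V(p) to the set of worlds R-reachable from y in exactly 1 step. Then □^1p holds at y, so the antecedent holds at x; validity forces ◇^2p at z, giving a w with zR^2w and yR^1w.
First-order correspondent: ∀x ∀z (xRz → ∃w (xRw ∧ zR²w)).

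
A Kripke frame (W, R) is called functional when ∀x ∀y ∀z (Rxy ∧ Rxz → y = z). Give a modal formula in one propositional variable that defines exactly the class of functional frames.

◇ψ → □ψ

This is partial functionality; the standard corresponding axiom is CD: ◇ψ → □ψ.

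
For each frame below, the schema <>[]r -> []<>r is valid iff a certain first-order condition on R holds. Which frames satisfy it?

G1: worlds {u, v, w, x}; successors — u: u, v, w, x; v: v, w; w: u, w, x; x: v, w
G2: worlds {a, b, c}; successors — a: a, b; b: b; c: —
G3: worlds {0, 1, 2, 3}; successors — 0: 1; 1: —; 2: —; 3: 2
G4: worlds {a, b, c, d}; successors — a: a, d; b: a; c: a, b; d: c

The schema corresponds to convergence: forall x forall y forall z (Rxy & Rxz -> exists w (Ryw & Rzw)).
G1: satisfies the condition.
G2: satisfies the condition.
G3: fails — R01 and R01 but 1 and 1 have no common successor.
G4: fails — Raa and Rad but a and d have no common successor.
Valid on: G1, G2.

G1, G2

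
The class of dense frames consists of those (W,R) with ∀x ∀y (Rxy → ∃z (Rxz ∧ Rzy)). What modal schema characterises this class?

This is density; the standard corresponding axiom is C4: □□r → □r.

□□r → □r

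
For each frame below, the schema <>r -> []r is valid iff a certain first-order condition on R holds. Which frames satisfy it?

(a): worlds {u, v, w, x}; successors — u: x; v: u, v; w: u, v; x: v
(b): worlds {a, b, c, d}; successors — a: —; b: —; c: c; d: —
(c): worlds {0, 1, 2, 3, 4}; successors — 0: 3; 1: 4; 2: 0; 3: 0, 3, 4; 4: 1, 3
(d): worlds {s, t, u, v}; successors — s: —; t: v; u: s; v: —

(b), (d)

Frame correspondent (Sahlqvist): forall x forall y forall z (Rxy & Rxz -> y = z) — i.e. partial functionality.
(a): fails — v sees both u and v.
(b): holds.
(c): fails — 3 sees both 0 and 3.
(d): holds.
Valid on: (b), (d).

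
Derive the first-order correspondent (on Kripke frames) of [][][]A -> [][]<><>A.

forall x forall z (x R^2 z -> exists w (x R^3 w & z R^2 w))

This is a Sahlqvist (Geach-type) schema ◇^0□^3A → □^2◇^2A.
First-order correspondent: forall x forall z (x R^2 z -> exists w (x R^3 w & z R^2 w)).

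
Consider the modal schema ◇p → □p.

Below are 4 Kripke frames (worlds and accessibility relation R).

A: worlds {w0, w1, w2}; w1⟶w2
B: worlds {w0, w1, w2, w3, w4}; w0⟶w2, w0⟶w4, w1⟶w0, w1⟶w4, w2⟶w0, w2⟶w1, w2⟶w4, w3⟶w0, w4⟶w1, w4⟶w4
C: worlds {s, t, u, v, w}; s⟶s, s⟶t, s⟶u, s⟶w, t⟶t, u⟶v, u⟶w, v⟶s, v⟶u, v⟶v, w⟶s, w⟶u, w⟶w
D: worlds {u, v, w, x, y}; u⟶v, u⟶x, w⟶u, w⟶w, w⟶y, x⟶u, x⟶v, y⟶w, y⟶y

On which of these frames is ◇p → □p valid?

A

Frame correspondent (Sahlqvist): ∀x ∀y ∀z (Rxy ∧ Rxz → y = z) — i.e. partial functionality.
A: holds.
B: fails — w0 sees both w2 and w4.
C: fails — s sees both s and t.
D: fails — u sees both v and x.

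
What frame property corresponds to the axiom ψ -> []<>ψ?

Suppose ψ→□◇ψ is valid. Take Rxy and set V(ψ)={x}. Then ψ at x, so □◇ψ at x, so ◇ψ at y, so some z with Ryz has ψ; z=x, i.e. Ryx.

symmetry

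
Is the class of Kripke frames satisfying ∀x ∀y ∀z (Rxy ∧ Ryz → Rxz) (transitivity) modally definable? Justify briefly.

Yes, by □r → □□r

The condition is transitivity. A defining modal formula is □r → □□r.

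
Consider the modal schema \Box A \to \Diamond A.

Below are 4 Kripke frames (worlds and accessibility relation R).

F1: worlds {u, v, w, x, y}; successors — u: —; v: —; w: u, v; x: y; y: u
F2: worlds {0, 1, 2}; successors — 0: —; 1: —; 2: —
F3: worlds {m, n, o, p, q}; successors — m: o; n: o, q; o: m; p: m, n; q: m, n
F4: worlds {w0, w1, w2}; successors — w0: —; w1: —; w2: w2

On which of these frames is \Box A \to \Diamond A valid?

F3

The schema corresponds to seriality: \forall x \exists y Rxy.
F1: fails — world u has no successor.
F2: fails — world 0 has no successor.
F3: condition met.
F4: fails — world w0 has no successor.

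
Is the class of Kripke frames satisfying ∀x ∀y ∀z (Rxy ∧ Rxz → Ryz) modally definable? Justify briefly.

Yes, by ◇r → □◇r

This is a Sahlqvist condition; the 5 axiom ◇r → □◇r defines it.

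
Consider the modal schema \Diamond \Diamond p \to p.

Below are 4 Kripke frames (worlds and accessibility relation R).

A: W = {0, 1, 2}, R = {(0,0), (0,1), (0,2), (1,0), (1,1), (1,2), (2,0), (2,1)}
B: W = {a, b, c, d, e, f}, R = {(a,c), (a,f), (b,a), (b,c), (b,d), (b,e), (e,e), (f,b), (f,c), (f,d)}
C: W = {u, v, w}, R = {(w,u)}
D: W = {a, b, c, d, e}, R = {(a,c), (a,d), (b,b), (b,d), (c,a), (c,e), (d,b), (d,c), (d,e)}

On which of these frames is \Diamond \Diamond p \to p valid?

The schema corresponds to a generalized confluence (Geach) condition: \forall x \forall y (x R^2 y \to \exists w (y = w \wedge x = w)).
A: fails — 0R²1 but 1 ≠ 0.
B: fails — aR²b but b ≠ a.
C: satisfies the condition.
D: fails — aR²b but b ≠ a.

C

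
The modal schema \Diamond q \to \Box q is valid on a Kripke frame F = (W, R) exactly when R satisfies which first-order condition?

Suppose ◇q→□q is valid. Take Rxy, Rxz and set V(q)={y}. Then ◇q at x, so □q at x, so q at z, i.e. z=y.

partial functionality: \forall x \forall y \forall z (Rxy \wedge Rxz \to y = z)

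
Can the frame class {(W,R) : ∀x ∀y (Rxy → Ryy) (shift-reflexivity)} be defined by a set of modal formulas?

The condition is shift-reflexivity. A defining modal formula is □(□p → p).

Definable; □(□p → p) defines it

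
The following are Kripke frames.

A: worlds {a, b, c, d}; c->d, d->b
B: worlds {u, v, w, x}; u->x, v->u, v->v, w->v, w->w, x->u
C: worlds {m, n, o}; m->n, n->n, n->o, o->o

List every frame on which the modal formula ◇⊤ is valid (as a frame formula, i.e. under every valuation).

This is the axiom for seriality; its first-order frame correspondent is ∀x ∃y Rxy.
A: fails — world a has no successor.
B: condition met.
C: condition met.

B, C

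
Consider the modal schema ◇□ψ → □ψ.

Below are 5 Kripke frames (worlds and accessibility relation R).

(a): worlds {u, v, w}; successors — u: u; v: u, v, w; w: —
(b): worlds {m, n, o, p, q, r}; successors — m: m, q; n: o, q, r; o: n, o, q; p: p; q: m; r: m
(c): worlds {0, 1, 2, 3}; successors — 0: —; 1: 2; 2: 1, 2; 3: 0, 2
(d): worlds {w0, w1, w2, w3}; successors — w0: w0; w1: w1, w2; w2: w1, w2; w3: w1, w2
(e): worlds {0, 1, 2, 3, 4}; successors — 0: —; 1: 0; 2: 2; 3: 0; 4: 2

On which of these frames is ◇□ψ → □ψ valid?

Frame correspondent (Sahlqvist): ∀x ∀y ∀z (Rxy ∧ Rxz → Ryz) — i.e. the Euclidean property.
(a): fails — Rvu and Rvw but not Ruw.
(b): fails — Rmq and Rmq but not Rqq.
(c): fails — R21 and R21 but not R11.
(d): holds.
(e): fails — R10 and R10 but not R00.
Valid on: (d).

(d)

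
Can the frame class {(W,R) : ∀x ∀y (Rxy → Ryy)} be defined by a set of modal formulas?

Yes: it is shift-reflexivity, defined by the T□ schema □(□q → q).
Suppose □(□q→q) is valid. Take Rxy and set V(q)={w : Ryw}. Then at y, □q holds; since □(□q→q) at x, □q→q at y, so q at y, i.e. Ryy.

Yes — defined by □(□q → q)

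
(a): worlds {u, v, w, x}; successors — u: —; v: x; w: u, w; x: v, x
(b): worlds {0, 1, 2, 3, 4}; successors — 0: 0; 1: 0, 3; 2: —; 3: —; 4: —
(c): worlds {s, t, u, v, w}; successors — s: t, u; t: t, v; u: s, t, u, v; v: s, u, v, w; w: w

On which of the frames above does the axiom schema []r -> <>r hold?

The schema corresponds to seriality: forall x exists y Rxy.
(a): fails — world u has no successor.
(b): fails — world 2 has no successor.
(c): ✓.

(c)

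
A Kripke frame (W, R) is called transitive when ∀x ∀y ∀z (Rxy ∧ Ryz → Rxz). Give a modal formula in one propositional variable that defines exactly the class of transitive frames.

□r → □□r

A defining formula is □r → □□r (the 4 axiom).
Suppose □r→□□r is valid. Take Rxy, Ryz and set V(r)={w : Rxw}. Then □r at x, so □□r at x, so □r at y, so r at z, i.e. Rxz.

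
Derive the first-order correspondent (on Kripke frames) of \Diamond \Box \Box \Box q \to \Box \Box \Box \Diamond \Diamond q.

\forall x \forall y \forall z ((xRy \wedge x R^3 z) \to \exists w (y R^3 w \wedge z R^2 w))

This is a Sahlqvist (Geach-type) schema ◇^1□^3q → □^3◇^2q.
Minimal-valuation argument: fix x; take any y with xR^1y and any z with xR^3z. Set V(q) to the set of worlds R-reachable from y in exactly 3 steps. Then □^3q holds at y, so the antecedent holds at x; validity forces ◇^2q at z, giving a w with zR^2w and yR^3w.
First-order correspondent: \forall x \forall y \forall z ((xRy \wedge x R^3 z) \to \exists w (y R^3 w \wedge z R^2 w)).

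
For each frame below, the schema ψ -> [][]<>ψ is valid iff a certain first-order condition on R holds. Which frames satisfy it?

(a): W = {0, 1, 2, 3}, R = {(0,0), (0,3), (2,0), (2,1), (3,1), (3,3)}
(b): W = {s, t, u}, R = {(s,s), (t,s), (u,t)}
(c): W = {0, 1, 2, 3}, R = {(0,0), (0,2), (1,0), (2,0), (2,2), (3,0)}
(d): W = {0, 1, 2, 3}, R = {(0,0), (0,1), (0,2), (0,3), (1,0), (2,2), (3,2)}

none

Frame correspondent (Sahlqvist): forall x forall z (x R^2 z -> exists w (x = w & zRw)) — i.e. a generalized confluence (Geach) condition.
(a): fails — 0R²1 but no w with 0=w and 1Rw.
(b): fails — tR²s but no w with t=w and sRw.
(c): fails — 1R²0 but no w with 1=w and 0Rw.
(d): fails — 0R²2 but no w with 0=w and 2Rw.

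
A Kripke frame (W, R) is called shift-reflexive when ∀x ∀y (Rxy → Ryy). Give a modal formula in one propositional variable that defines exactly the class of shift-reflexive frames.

□(□ψ → ψ)

A defining formula is □(□ψ → ψ) (the T□ axiom).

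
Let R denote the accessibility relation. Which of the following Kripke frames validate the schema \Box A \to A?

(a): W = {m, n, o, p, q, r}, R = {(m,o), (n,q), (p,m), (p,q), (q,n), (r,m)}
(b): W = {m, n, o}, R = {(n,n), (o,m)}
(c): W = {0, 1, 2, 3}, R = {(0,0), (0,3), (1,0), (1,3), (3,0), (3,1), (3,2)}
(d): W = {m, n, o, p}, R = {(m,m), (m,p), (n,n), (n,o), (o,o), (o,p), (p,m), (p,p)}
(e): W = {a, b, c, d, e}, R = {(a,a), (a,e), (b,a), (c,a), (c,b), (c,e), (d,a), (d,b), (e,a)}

This is the axiom for reflexivity; its first-order frame correspondent is \forall x Rxx.
(a): fails — world m does not see itself.
(b): fails — world m does not see itself.
(c): fails — world 1 does not see itself.
(d): ✓.
(e): fails — world b does not see itself.

(d)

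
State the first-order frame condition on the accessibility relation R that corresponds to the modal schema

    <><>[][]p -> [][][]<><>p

This is a Sahlqvist (Geach-type) schema ◇^2□^2p → □^3◇^2p.
First-order correspondent: forall x forall y forall z ((x R^2 y & x R^3 z) -> exists w (y R^2 w & z R^2 w)).

forall x forall y forall z ((x R^2 y & x R^3 z) -> exists w (y R^2 w & z R^2 w))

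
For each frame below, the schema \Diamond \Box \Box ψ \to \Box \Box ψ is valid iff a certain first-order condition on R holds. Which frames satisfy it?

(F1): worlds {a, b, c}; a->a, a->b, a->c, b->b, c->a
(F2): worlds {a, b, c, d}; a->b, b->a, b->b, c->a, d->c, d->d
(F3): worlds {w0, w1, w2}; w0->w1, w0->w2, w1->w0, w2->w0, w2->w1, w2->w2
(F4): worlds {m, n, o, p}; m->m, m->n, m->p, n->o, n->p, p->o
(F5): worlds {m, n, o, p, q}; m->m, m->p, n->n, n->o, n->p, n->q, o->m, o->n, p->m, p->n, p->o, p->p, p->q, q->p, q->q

(F5)

Frame correspondent (Sahlqvist): \forall x \forall y \forall z ((xRy \wedge x R^2 z) \to \exists w (y R^2 w \wedge z = w)) — i.e. a generalized confluence (Geach) condition.
(F1): fails — aRb, aR²a but no w with bR²w and a=w.
(F2): fails — dRc, dR²a but no w with cR²w and a=w.
(F3): fails — w0Rw1, w0R²w0 but no w with w1R²w and w0=w.
(F4): fails — mRn, mR²m but no w with nR²w and m=w.
(F5): ✓.
Valid on: (F5).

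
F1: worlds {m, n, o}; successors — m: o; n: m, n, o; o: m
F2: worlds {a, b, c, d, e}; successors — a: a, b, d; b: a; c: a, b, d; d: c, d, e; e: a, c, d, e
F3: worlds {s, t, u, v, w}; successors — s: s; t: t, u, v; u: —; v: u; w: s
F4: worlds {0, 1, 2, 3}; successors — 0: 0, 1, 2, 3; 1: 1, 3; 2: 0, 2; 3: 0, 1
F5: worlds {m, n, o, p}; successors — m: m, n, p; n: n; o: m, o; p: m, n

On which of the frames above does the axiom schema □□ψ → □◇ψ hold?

The schema corresponds to a generalized confluence (Geach) condition: ∀x ∀z (xRz → ∃w (xR²w ∧ zRw)).
F1: holds.
F2: holds.
F3: fails — tRu but no w* with tR²w* and uRw*.
F4: holds.
F5: holds.
Valid on: F1, F2, F4, F5.

F1, F2, F4, F5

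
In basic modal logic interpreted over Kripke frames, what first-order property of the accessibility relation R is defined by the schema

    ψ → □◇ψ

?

symmetry: ∀x ∀y (Rxy → Ryx)

Suppose ψ→□◇ψ is valid. Take Rxy and set V(ψ)={x}. Then ψ at x, so □◇ψ at x, so ◇ψ at y, so some z with Ryz has ψ; z=x, i.e. Ryx.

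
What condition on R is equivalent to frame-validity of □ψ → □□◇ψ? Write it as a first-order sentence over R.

This is a Sahlqvist (Geach-type) schema ◇^0□^1ψ → □^2◇^1ψ.
Minimal-valuation argument: fix x; take any y with xR^0y and any z with xR^2z. Set V(ψ) to the set of worlds R-reachable from y in exactly 1 step. Then □^1ψ holds at y, so the antecedent holds at x; validity forces ◇^1ψ at z, giving a w with zR^1w and yR^1w.
First-order correspondent: ∀x ∀z (xR²z → ∃w (xRw ∧ zRw)).

∀x ∀z (xR²z → ∃w (xRw ∧ zRw))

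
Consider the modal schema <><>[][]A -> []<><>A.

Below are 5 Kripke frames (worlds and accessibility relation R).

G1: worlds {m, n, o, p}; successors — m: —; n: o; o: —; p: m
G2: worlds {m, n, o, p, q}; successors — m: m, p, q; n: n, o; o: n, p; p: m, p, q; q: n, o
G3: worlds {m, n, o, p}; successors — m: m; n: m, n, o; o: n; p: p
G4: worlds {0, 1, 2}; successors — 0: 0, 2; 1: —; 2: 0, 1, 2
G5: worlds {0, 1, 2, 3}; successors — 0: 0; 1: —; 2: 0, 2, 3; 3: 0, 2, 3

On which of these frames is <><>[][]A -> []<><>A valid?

This is the axiom for a generalized confluence (Geach) condition; its first-order frame correspondent is forall x forall y forall z ((x R^2 y & xRz) -> exists w (y R^2 w & z R^2 w)).
G1: satisfies the condition.
G2: satisfies the condition.
G3: satisfies the condition.
G4: fails — 0R²1, 0R0 but no w with 1R²w and 0R²w.
G5: satisfies the condition.
Valid on: G1, G2, G3, G5.

G1, G2, G3, G5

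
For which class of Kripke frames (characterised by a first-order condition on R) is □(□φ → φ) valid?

shift-reflexivity: ∀x ∀y (Rxy → Ryy)

This schema is the T□ axiom.
Its frame correspondent is shift-reflexivity — ∀x ∀y (Rxy → Ryy).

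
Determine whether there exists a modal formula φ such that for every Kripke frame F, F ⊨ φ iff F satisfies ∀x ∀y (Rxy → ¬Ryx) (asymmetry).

Any modally definable frame class is closed under surjective bounded morphisms.
The 3-cycle (worlds s,t,u with s→t→u→s) is asymmetric. Mapping every world to a single reflexive point • is a surjective bounded morphism, and the reflexive point is not asymmetric (R•• but asymmetry requires ¬R••).
So the class is not modally definable.

No — not modally definable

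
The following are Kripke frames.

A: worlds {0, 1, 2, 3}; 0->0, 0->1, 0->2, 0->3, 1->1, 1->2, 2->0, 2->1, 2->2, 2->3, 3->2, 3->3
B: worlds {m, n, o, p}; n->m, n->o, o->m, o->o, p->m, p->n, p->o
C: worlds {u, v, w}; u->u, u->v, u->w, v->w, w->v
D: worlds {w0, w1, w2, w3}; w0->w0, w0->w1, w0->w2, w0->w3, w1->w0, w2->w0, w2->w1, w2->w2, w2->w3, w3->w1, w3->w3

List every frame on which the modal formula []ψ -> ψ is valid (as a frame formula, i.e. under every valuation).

A

This is the axiom for reflexivity; its first-order frame correspondent is forall x Rxx.
A: condition met.
B: fails — world m does not see itself.
C: fails — world v does not see itself.
D: fails — world w1 does not see itself.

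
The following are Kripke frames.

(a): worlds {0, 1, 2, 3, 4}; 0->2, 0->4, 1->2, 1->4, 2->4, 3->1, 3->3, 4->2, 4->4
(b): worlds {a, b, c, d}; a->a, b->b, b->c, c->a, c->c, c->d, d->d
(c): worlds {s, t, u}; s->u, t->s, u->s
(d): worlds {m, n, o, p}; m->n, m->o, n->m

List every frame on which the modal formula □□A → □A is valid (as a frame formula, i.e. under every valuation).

(a), (b)

This is the axiom for density; its first-order frame correspondent is ∀x ∀y (Rxy → ∃z (Rxz ∧ Rzy)).
(a): satisfies the condition.
(b): satisfies the condition.
(c): fails — Rsu but no z with Rsz and Rzu.
(d): fails — Rnm but no z with Rnz and Rzm.
Valid on: (a), (b).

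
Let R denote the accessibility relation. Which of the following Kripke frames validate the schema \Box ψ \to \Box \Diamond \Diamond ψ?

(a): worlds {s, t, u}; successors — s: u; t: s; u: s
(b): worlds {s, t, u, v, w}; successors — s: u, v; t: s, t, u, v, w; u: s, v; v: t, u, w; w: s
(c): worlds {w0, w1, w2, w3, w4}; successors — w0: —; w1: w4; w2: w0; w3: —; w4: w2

The schema corresponds to a generalized confluence (Geach) condition: \forall x \forall z (xRz \to \exists w (xRw \wedge z R^2 w)).
(a): ✓.
(b): ✓.
(c): fails — w1Rw4 but no w with w1Rw and w4R²w.
Valid on: (a), (b).

(a), (b)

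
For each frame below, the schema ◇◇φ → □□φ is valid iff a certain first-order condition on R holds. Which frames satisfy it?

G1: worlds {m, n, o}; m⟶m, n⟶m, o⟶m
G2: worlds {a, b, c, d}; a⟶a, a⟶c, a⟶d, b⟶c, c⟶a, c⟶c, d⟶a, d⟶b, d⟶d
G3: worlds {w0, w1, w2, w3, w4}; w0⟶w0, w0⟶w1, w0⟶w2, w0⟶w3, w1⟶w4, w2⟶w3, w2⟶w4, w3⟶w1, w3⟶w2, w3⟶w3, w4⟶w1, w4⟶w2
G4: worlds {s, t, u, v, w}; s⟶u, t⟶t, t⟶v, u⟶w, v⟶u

This is the axiom for a generalized confluence (Geach) condition; its first-order frame correspondent is ∀x ∀y ∀z ((xR²y ∧ xR²z) → ∃w (y = w ∧ z = w)).
G1: holds.
G2: fails — aR²a, aR²b but a ≠ b.
G3: fails — w0R²w0, w0R²w1 but w0 ≠ w1.
G4: fails — tR²t, tR²u but t ≠ u.
Valid on: G1.

G1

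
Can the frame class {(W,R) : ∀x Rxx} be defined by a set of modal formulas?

The condition is reflexivity. A defining modal formula is □r → r.
Suppose □r→r is valid. At any x set V(r)={w : Rxw}. Then □r holds at x, so r holds at x, i.e. Rxx.

Yes, by □r → r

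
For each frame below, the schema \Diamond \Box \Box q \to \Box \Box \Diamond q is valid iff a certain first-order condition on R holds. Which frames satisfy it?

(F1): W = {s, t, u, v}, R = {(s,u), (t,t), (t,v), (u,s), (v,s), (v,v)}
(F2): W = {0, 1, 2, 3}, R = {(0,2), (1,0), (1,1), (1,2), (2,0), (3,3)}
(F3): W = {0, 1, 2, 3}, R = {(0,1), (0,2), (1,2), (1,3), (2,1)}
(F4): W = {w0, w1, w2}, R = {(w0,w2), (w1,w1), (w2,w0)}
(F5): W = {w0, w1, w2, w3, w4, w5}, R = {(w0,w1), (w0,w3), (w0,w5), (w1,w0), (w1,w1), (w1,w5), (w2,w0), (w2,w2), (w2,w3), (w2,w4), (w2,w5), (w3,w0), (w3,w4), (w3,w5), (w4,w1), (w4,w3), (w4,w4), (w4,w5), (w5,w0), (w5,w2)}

(F4), (F5)

Frame correspondent (Sahlqvist): \forall x \forall y \forall z ((xRy \wedge x R^2 z) \to \exists w (y R^2 w \wedge zRw)) — i.e. a generalized confluence (Geach) condition.
(F1): fails — tRt, tR²s but no w with tR²w and sRw.
(F2): fails — 1R0, 1R²0 but no w with 0R²w and 0Rw.
(F3): fails — 0R1, 0R²1 but no w with 1R²w and 1Rw.
(F4): ✓.
(F5): ✓.
Valid on: (F4), (F5).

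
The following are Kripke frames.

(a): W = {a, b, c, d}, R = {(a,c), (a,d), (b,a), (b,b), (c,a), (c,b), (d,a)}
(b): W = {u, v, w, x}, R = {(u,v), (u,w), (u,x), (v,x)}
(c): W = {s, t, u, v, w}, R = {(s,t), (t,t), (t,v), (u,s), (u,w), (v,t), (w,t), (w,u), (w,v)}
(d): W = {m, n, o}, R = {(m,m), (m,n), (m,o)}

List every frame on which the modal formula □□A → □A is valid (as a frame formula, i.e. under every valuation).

(d)

This is the axiom for density; its first-order frame correspondent is ∀x ∀y (Rxy → ∃z (Rxz ∧ Rzy)).
(a): fails — Rac but no z with Raz and Rzc.
(b): fails — Ruv but no z with Ruz and Rzv.
(c): fails — Ruw but no z with Ruz and Rzw.
(d): ✓.
Valid on: (d).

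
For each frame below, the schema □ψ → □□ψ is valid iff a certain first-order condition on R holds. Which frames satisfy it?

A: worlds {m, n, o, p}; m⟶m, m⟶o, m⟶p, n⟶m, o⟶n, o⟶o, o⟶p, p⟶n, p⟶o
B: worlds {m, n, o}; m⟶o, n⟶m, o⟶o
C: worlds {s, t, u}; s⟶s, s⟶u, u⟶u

C

Frame correspondent (Sahlqvist): ∀x ∀y ∀z (Rxy ∧ Ryz → Rxz) — i.e. transitivity.
A: fails — Ron and Rnm but not Rom.
B: fails — Rnm and Rmo but not Rno.
C: condition met.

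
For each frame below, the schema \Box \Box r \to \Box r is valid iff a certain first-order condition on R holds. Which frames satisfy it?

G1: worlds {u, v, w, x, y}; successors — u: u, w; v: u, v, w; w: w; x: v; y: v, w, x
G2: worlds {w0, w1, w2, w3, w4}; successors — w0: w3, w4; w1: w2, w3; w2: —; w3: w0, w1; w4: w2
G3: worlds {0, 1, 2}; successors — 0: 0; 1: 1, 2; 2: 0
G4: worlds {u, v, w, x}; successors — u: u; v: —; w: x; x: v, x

This is the axiom for density; its first-order frame correspondent is \forall x \forall y (Rxy \to \exists z (Rxz \wedge Rzy)).
G1: fails — Ryx but no z with Ryz and Rzx.
G2: fails — Rw1w2 but no z with Rw1z and Rzw2.
G3: satisfies the condition.
G4: satisfies the condition.
Valid on: G3, G4.

G3, G4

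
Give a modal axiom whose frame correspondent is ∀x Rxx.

The condition is reflexivity. The T schema □s → s defines it.
Suppose □s→s is valid. At any x set V(s)={w : Rxw}. Then □s holds at x, so s holds at x, i.e. Rxx.

□s → s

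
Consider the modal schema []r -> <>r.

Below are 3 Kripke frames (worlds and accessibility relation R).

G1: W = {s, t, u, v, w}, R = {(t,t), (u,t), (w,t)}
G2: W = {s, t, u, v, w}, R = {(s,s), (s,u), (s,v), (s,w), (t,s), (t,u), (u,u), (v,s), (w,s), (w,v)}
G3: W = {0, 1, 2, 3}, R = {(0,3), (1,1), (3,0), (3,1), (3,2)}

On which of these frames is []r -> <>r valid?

G2

This is the axiom for seriality; its first-order frame correspondent is forall x exists y Rxy.
G1: fails — world s has no successor.
G2: condition met.
G3: fails — world 2 has no successor.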